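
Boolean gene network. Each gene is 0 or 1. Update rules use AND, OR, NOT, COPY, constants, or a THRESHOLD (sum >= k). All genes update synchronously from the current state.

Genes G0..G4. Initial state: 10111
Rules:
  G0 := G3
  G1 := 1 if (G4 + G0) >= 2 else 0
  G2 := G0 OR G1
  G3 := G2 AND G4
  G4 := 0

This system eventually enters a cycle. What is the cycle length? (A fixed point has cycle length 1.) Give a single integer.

Step 0: 10111
Step 1: G0=G3=1 G1=(1+1>=2)=1 G2=G0|G1=1|0=1 G3=G2&G4=1&1=1 G4=0(const) -> 11110
Step 2: G0=G3=1 G1=(0+1>=2)=0 G2=G0|G1=1|1=1 G3=G2&G4=1&0=0 G4=0(const) -> 10100
Step 3: G0=G3=0 G1=(0+1>=2)=0 G2=G0|G1=1|0=1 G3=G2&G4=1&0=0 G4=0(const) -> 00100
Step 4: G0=G3=0 G1=(0+0>=2)=0 G2=G0|G1=0|0=0 G3=G2&G4=1&0=0 G4=0(const) -> 00000
Step 5: G0=G3=0 G1=(0+0>=2)=0 G2=G0|G1=0|0=0 G3=G2&G4=0&0=0 G4=0(const) -> 00000
State from step 5 equals state from step 4 -> cycle length 1

Answer: 1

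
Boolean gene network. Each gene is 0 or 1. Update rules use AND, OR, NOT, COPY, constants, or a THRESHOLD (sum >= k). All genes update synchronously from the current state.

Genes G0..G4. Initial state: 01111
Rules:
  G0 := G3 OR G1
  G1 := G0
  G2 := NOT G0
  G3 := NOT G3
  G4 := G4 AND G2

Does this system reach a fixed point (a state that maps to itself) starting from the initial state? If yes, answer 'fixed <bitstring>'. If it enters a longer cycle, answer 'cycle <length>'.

Step 0: 01111
Step 1: G0=G3|G1=1|1=1 G1=G0=0 G2=NOT G0=NOT 0=1 G3=NOT G3=NOT 1=0 G4=G4&G2=1&1=1 -> 10101
Step 2: G0=G3|G1=0|0=0 G1=G0=1 G2=NOT G0=NOT 1=0 G3=NOT G3=NOT 0=1 G4=G4&G2=1&1=1 -> 01011
Step 3: G0=G3|G1=1|1=1 G1=G0=0 G2=NOT G0=NOT 0=1 G3=NOT G3=NOT 1=0 G4=G4&G2=1&0=0 -> 10100
Step 4: G0=G3|G1=0|0=0 G1=G0=1 G2=NOT G0=NOT 1=0 G3=NOT G3=NOT 0=1 G4=G4&G2=0&1=0 -> 01010
Step 5: G0=G3|G1=1|1=1 G1=G0=0 G2=NOT G0=NOT 0=1 G3=NOT G3=NOT 1=0 G4=G4&G2=0&0=0 -> 10100
Cycle of length 2 starting at step 3 -> no fixed point

Answer: cycle 2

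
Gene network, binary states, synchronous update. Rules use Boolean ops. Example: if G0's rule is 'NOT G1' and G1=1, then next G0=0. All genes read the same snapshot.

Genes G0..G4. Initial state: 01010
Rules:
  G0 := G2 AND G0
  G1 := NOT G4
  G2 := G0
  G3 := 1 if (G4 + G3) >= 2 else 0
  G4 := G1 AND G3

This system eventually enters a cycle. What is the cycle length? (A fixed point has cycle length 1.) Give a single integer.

Answer: 1

Derivation:
Step 0: 01010
Step 1: G0=G2&G0=0&0=0 G1=NOT G4=NOT 0=1 G2=G0=0 G3=(0+1>=2)=0 G4=G1&G3=1&1=1 -> 01001
Step 2: G0=G2&G0=0&0=0 G1=NOT G4=NOT 1=0 G2=G0=0 G3=(1+0>=2)=0 G4=G1&G3=1&0=0 -> 00000
Step 3: G0=G2&G0=0&0=0 G1=NOT G4=NOT 0=1 G2=G0=0 G3=(0+0>=2)=0 G4=G1&G3=0&0=0 -> 01000
Step 4: G0=G2&G0=0&0=0 G1=NOT G4=NOT 0=1 G2=G0=0 G3=(0+0>=2)=0 G4=G1&G3=1&0=0 -> 01000
State from step 4 equals state from step 3 -> cycle length 1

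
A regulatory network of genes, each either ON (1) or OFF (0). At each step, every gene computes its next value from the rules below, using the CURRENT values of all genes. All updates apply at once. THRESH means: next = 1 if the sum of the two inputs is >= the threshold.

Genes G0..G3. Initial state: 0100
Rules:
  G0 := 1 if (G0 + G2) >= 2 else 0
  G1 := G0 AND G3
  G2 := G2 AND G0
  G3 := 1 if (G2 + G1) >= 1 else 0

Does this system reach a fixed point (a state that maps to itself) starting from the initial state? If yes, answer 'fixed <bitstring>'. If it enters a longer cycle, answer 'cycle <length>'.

Answer: fixed 0000

Derivation:
Step 0: 0100
Step 1: G0=(0+0>=2)=0 G1=G0&G3=0&0=0 G2=G2&G0=0&0=0 G3=(0+1>=1)=1 -> 0001
Step 2: G0=(0+0>=2)=0 G1=G0&G3=0&1=0 G2=G2&G0=0&0=0 G3=(0+0>=1)=0 -> 0000
Step 3: G0=(0+0>=2)=0 G1=G0&G3=0&0=0 G2=G2&G0=0&0=0 G3=(0+0>=1)=0 -> 0000
Fixed point reached at step 2: 0000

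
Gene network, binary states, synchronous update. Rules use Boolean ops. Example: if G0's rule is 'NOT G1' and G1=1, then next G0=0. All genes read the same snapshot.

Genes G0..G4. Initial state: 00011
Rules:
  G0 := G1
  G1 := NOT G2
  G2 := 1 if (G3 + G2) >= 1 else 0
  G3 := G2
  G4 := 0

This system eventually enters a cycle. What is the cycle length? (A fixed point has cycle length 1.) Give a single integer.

Answer: 1

Derivation:
Step 0: 00011
Step 1: G0=G1=0 G1=NOT G2=NOT 0=1 G2=(1+0>=1)=1 G3=G2=0 G4=0(const) -> 01100
Step 2: G0=G1=1 G1=NOT G2=NOT 1=0 G2=(0+1>=1)=1 G3=G2=1 G4=0(const) -> 10110
Step 3: G0=G1=0 G1=NOT G2=NOT 1=0 G2=(1+1>=1)=1 G3=G2=1 G4=0(const) -> 00110
Step 4: G0=G1=0 G1=NOT G2=NOT 1=0 G2=(1+1>=1)=1 G3=G2=1 G4=0(const) -> 00110
State from step 4 equals state from step 3 -> cycle length 1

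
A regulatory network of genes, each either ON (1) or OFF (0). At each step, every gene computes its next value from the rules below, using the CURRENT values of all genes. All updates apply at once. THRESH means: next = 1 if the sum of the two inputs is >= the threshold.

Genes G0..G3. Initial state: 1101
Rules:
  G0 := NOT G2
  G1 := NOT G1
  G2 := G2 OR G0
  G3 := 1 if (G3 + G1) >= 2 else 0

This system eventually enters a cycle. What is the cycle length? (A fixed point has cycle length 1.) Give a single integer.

Answer: 2

Derivation:
Step 0: 1101
Step 1: G0=NOT G2=NOT 0=1 G1=NOT G1=NOT 1=0 G2=G2|G0=0|1=1 G3=(1+1>=2)=1 -> 1011
Step 2: G0=NOT G2=NOT 1=0 G1=NOT G1=NOT 0=1 G2=G2|G0=1|1=1 G3=(1+0>=2)=0 -> 0110
Step 3: G0=NOT G2=NOT 1=0 G1=NOT G1=NOT 1=0 G2=G2|G0=1|0=1 G3=(0+1>=2)=0 -> 0010
Step 4: G0=NOT G2=NOT 1=0 G1=NOT G1=NOT 0=1 G2=G2|G0=1|0=1 G3=(0+0>=2)=0 -> 0110
State from step 4 equals state from step 2 -> cycle length 2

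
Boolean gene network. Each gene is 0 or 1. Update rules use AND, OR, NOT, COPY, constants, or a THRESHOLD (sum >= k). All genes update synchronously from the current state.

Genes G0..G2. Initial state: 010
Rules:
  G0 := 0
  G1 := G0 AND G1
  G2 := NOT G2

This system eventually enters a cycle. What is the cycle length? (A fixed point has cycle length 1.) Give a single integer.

Answer: 2

Derivation:
Step 0: 010
Step 1: G0=0(const) G1=G0&G1=0&1=0 G2=NOT G2=NOT 0=1 -> 001
Step 2: G0=0(const) G1=G0&G1=0&0=0 G2=NOT G2=NOT 1=0 -> 000
Step 3: G0=0(const) G1=G0&G1=0&0=0 G2=NOT G2=NOT 0=1 -> 001
State from step 3 equals state from step 1 -> cycle length 2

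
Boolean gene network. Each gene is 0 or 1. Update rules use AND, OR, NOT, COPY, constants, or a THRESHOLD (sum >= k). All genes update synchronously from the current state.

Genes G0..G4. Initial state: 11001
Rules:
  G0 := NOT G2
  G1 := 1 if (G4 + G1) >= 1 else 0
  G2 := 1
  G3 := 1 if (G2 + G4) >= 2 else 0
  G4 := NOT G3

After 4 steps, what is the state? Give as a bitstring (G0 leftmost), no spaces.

Step 1: G0=NOT G2=NOT 0=1 G1=(1+1>=1)=1 G2=1(const) G3=(0+1>=2)=0 G4=NOT G3=NOT 0=1 -> 11101
Step 2: G0=NOT G2=NOT 1=0 G1=(1+1>=1)=1 G2=1(const) G3=(1+1>=2)=1 G4=NOT G3=NOT 0=1 -> 01111
Step 3: G0=NOT G2=NOT 1=0 G1=(1+1>=1)=1 G2=1(const) G3=(1+1>=2)=1 G4=NOT G3=NOT 1=0 -> 01110
Step 4: G0=NOT G2=NOT 1=0 G1=(0+1>=1)=1 G2=1(const) G3=(1+0>=2)=0 G4=NOT G3=NOT 1=0 -> 01100

01100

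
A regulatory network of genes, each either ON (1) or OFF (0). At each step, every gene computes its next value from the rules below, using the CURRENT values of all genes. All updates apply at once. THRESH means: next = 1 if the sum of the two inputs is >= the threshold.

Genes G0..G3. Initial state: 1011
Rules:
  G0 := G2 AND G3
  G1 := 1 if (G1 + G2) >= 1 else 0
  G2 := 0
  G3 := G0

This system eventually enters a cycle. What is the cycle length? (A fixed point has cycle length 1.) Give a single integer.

Answer: 1

Derivation:
Step 0: 1011
Step 1: G0=G2&G3=1&1=1 G1=(0+1>=1)=1 G2=0(const) G3=G0=1 -> 1101
Step 2: G0=G2&G3=0&1=0 G1=(1+0>=1)=1 G2=0(const) G3=G0=1 -> 0101
Step 3: G0=G2&G3=0&1=0 G1=(1+0>=1)=1 G2=0(const) G3=G0=0 -> 0100
Step 4: G0=G2&G3=0&0=0 G1=(1+0>=1)=1 G2=0(const) G3=G0=0 -> 0100
State from step 4 equals state from step 3 -> cycle length 1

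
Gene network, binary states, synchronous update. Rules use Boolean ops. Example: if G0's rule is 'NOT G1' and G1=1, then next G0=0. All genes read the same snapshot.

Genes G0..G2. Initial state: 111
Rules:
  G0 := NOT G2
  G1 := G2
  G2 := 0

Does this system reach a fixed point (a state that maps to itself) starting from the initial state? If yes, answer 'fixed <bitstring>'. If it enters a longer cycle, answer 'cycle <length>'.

Step 0: 111
Step 1: G0=NOT G2=NOT 1=0 G1=G2=1 G2=0(const) -> 010
Step 2: G0=NOT G2=NOT 0=1 G1=G2=0 G2=0(const) -> 100
Step 3: G0=NOT G2=NOT 0=1 G1=G2=0 G2=0(const) -> 100
Fixed point reached at step 2: 100

Answer: fixed 100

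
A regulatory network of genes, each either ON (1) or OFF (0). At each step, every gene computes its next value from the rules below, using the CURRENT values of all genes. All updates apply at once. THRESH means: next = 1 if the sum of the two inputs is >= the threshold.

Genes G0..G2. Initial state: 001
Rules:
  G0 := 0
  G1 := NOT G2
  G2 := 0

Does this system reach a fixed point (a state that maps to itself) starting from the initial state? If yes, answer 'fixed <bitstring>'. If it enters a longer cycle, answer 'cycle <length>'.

Step 0: 001
Step 1: G0=0(const) G1=NOT G2=NOT 1=0 G2=0(const) -> 000
Step 2: G0=0(const) G1=NOT G2=NOT 0=1 G2=0(const) -> 010
Step 3: G0=0(const) G1=NOT G2=NOT 0=1 G2=0(const) -> 010
Fixed point reached at step 2: 010

Answer: fixed 010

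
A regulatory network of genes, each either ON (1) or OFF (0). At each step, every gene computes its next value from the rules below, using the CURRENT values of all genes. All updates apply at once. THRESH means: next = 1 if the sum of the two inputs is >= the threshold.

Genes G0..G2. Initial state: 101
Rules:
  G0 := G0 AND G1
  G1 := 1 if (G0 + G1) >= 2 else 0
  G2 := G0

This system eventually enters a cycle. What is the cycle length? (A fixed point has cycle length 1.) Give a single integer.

Answer: 1

Derivation:
Step 0: 101
Step 1: G0=G0&G1=1&0=0 G1=(1+0>=2)=0 G2=G0=1 -> 001
Step 2: G0=G0&G1=0&0=0 G1=(0+0>=2)=0 G2=G0=0 -> 000
Step 3: G0=G0&G1=0&0=0 G1=(0+0>=2)=0 G2=G0=0 -> 000
State from step 3 equals state from step 2 -> cycle length 1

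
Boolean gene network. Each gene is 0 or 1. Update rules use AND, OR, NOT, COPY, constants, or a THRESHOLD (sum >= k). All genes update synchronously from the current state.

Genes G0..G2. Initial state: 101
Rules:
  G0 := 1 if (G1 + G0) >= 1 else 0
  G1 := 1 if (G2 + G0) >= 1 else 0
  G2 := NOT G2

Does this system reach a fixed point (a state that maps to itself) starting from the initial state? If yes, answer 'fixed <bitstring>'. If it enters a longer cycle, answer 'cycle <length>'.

Answer: cycle 2

Derivation:
Step 0: 101
Step 1: G0=(0+1>=1)=1 G1=(1+1>=1)=1 G2=NOT G2=NOT 1=0 -> 110
Step 2: G0=(1+1>=1)=1 G1=(0+1>=1)=1 G2=NOT G2=NOT 0=1 -> 111
Step 3: G0=(1+1>=1)=1 G1=(1+1>=1)=1 G2=NOT G2=NOT 1=0 -> 110
Cycle of length 2 starting at step 1 -> no fixed point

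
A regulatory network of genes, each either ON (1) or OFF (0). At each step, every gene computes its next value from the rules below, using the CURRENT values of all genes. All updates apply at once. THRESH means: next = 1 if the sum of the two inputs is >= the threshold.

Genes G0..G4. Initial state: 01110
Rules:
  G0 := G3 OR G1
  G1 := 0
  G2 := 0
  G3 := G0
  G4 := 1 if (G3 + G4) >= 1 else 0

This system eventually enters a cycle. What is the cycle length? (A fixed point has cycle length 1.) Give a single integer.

Answer: 2

Derivation:
Step 0: 01110
Step 1: G0=G3|G1=1|1=1 G1=0(const) G2=0(const) G3=G0=0 G4=(1+0>=1)=1 -> 10001
Step 2: G0=G3|G1=0|0=0 G1=0(const) G2=0(const) G3=G0=1 G4=(0+1>=1)=1 -> 00011
Step 3: G0=G3|G1=1|0=1 G1=0(const) G2=0(const) G3=G0=0 G4=(1+1>=1)=1 -> 10001
State from step 3 equals state from step 1 -> cycle length 2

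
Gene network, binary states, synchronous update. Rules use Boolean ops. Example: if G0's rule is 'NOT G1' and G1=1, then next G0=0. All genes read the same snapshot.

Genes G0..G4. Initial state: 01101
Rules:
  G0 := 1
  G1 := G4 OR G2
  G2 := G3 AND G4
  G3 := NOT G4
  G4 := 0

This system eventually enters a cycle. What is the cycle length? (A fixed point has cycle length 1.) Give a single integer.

Answer: 1

Derivation:
Step 0: 01101
Step 1: G0=1(const) G1=G4|G2=1|1=1 G2=G3&G4=0&1=0 G3=NOT G4=NOT 1=0 G4=0(const) -> 11000
Step 2: G0=1(const) G1=G4|G2=0|0=0 G2=G3&G4=0&0=0 G3=NOT G4=NOT 0=1 G4=0(const) -> 10010
Step 3: G0=1(const) G1=G4|G2=0|0=0 G2=G3&G4=1&0=0 G3=NOT G4=NOT 0=1 G4=0(const) -> 10010
State from step 3 equals state from step 2 -> cycle length 1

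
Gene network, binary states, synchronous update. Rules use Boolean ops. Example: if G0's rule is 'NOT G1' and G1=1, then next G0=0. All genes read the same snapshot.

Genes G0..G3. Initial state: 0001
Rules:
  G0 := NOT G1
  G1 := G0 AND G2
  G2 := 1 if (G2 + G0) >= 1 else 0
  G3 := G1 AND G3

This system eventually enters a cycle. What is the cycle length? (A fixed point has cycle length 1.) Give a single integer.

Step 0: 0001
Step 1: G0=NOT G1=NOT 0=1 G1=G0&G2=0&0=0 G2=(0+0>=1)=0 G3=G1&G3=0&1=0 -> 1000
Step 2: G0=NOT G1=NOT 0=1 G1=G0&G2=1&0=0 G2=(0+1>=1)=1 G3=G1&G3=0&0=0 -> 1010
Step 3: G0=NOT G1=NOT 0=1 G1=G0&G2=1&1=1 G2=(1+1>=1)=1 G3=G1&G3=0&0=0 -> 1110
Step 4: G0=NOT G1=NOT 1=0 G1=G0&G2=1&1=1 G2=(1+1>=1)=1 G3=G1&G3=1&0=0 -> 0110
Step 5: G0=NOT G1=NOT 1=0 G1=G0&G2=0&1=0 G2=(1+0>=1)=1 G3=G1&G3=1&0=0 -> 0010
Step 6: G0=NOT G1=NOT 0=1 G1=G0&G2=0&1=0 G2=(1+0>=1)=1 G3=G1&G3=0&0=0 -> 1010
State from step 6 equals state from step 2 -> cycle length 4

Answer: 4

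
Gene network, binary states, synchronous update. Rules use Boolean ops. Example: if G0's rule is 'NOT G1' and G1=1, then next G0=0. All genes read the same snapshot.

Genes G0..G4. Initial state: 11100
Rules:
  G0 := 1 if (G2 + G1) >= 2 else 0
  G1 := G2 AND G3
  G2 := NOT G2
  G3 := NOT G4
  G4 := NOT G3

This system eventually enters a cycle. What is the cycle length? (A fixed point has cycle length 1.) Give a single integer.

Step 0: 11100
Step 1: G0=(1+1>=2)=1 G1=G2&G3=1&0=0 G2=NOT G2=NOT 1=0 G3=NOT G4=NOT 0=1 G4=NOT G3=NOT 0=1 -> 10011
Step 2: G0=(0+0>=2)=0 G1=G2&G3=0&1=0 G2=NOT G2=NOT 0=1 G3=NOT G4=NOT 1=0 G4=NOT G3=NOT 1=0 -> 00100
Step 3: G0=(1+0>=2)=0 G1=G2&G3=1&0=0 G2=NOT G2=NOT 1=0 G3=NOT G4=NOT 0=1 G4=NOT G3=NOT 0=1 -> 00011
Step 4: G0=(0+0>=2)=0 G1=G2&G3=0&1=0 G2=NOT G2=NOT 0=1 G3=NOT G4=NOT 1=0 G4=NOT G3=NOT 1=0 -> 00100
State from step 4 equals state from step 2 -> cycle length 2

Answer: 2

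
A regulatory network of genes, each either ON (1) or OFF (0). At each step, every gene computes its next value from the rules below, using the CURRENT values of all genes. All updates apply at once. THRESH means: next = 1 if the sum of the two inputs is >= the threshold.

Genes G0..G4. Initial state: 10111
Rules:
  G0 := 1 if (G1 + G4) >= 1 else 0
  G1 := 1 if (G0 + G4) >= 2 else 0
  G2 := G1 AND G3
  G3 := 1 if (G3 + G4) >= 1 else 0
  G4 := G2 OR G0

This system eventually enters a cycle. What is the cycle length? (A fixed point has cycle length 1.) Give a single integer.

Answer: 1

Derivation:
Step 0: 10111
Step 1: G0=(0+1>=1)=1 G1=(1+1>=2)=1 G2=G1&G3=0&1=0 G3=(1+1>=1)=1 G4=G2|G0=1|1=1 -> 11011
Step 2: G0=(1+1>=1)=1 G1=(1+1>=2)=1 G2=G1&G3=1&1=1 G3=(1+1>=1)=1 G4=G2|G0=0|1=1 -> 11111
Step 3: G0=(1+1>=1)=1 G1=(1+1>=2)=1 G2=G1&G3=1&1=1 G3=(1+1>=1)=1 G4=G2|G0=1|1=1 -> 11111
State from step 3 equals state from step 2 -> cycle length 1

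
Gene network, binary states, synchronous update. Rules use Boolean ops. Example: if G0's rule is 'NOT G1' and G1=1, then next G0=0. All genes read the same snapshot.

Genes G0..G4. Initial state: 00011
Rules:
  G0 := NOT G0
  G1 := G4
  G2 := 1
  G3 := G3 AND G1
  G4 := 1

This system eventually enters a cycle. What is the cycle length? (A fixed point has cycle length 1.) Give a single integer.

Step 0: 00011
Step 1: G0=NOT G0=NOT 0=1 G1=G4=1 G2=1(const) G3=G3&G1=1&0=0 G4=1(const) -> 11101
Step 2: G0=NOT G0=NOT 1=0 G1=G4=1 G2=1(const) G3=G3&G1=0&1=0 G4=1(const) -> 01101
Step 3: G0=NOT G0=NOT 0=1 G1=G4=1 G2=1(const) G3=G3&G1=0&1=0 G4=1(const) -> 11101
State from step 3 equals state from step 1 -> cycle length 2

Answer: 2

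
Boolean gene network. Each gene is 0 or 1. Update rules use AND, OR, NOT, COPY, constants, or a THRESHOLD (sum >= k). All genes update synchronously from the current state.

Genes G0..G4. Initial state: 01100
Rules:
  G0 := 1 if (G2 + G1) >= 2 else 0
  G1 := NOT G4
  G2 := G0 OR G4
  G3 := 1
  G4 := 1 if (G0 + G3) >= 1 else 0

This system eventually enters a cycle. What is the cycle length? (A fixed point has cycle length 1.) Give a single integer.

Answer: 1

Derivation:
Step 0: 01100
Step 1: G0=(1+1>=2)=1 G1=NOT G4=NOT 0=1 G2=G0|G4=0|0=0 G3=1(const) G4=(0+0>=1)=0 -> 11010
Step 2: G0=(0+1>=2)=0 G1=NOT G4=NOT 0=1 G2=G0|G4=1|0=1 G3=1(const) G4=(1+1>=1)=1 -> 01111
Step 3: G0=(1+1>=2)=1 G1=NOT G4=NOT 1=0 G2=G0|G4=0|1=1 G3=1(const) G4=(0+1>=1)=1 -> 10111
Step 4: G0=(1+0>=2)=0 G1=NOT G4=NOT 1=0 G2=G0|G4=1|1=1 G3=1(const) G4=(1+1>=1)=1 -> 00111
Step 5: G0=(1+0>=2)=0 G1=NOT G4=NOT 1=0 G2=G0|G4=0|1=1 G3=1(const) G4=(0+1>=1)=1 -> 00111
State from step 5 equals state from step 4 -> cycle length 1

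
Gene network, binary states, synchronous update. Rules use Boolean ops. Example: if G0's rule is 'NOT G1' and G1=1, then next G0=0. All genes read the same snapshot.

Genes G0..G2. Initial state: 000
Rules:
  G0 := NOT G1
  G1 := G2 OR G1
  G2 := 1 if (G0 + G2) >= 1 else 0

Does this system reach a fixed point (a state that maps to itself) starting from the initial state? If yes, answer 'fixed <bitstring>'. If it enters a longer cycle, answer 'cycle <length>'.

Answer: fixed 011

Derivation:
Step 0: 000
Step 1: G0=NOT G1=NOT 0=1 G1=G2|G1=0|0=0 G2=(0+0>=1)=0 -> 100
Step 2: G0=NOT G1=NOT 0=1 G1=G2|G1=0|0=0 G2=(1+0>=1)=1 -> 101
Step 3: G0=NOT G1=NOT 0=1 G1=G2|G1=1|0=1 G2=(1+1>=1)=1 -> 111
Step 4: G0=NOT G1=NOT 1=0 G1=G2|G1=1|1=1 G2=(1+1>=1)=1 -> 011
Step 5: G0=NOT G1=NOT 1=0 G1=G2|G1=1|1=1 G2=(0+1>=1)=1 -> 011
Fixed point reached at step 4: 011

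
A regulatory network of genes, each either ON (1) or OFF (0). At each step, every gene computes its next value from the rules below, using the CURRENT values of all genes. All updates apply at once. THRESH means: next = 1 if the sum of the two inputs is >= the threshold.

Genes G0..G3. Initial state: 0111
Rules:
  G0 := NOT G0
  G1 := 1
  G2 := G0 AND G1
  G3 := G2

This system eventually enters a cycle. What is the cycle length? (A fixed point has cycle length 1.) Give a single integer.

Answer: 2

Derivation:
Step 0: 0111
Step 1: G0=NOT G0=NOT 0=1 G1=1(const) G2=G0&G1=0&1=0 G3=G2=1 -> 1101
Step 2: G0=NOT G0=NOT 1=0 G1=1(const) G2=G0&G1=1&1=1 G3=G2=0 -> 0110
Step 3: G0=NOT G0=NOT 0=1 G1=1(const) G2=G0&G1=0&1=0 G3=G2=1 -> 1101
State from step 3 equals state from step 1 -> cycle length 2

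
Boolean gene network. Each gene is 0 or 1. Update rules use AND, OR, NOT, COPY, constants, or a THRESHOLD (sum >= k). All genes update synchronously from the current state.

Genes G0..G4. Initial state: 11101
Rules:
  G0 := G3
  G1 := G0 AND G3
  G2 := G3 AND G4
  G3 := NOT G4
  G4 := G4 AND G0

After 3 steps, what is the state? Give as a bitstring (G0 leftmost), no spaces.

Step 1: G0=G3=0 G1=G0&G3=1&0=0 G2=G3&G4=0&1=0 G3=NOT G4=NOT 1=0 G4=G4&G0=1&1=1 -> 00001
Step 2: G0=G3=0 G1=G0&G3=0&0=0 G2=G3&G4=0&1=0 G3=NOT G4=NOT 1=0 G4=G4&G0=1&0=0 -> 00000
Step 3: G0=G3=0 G1=G0&G3=0&0=0 G2=G3&G4=0&0=0 G3=NOT G4=NOT 0=1 G4=G4&G0=0&0=0 -> 00010

00010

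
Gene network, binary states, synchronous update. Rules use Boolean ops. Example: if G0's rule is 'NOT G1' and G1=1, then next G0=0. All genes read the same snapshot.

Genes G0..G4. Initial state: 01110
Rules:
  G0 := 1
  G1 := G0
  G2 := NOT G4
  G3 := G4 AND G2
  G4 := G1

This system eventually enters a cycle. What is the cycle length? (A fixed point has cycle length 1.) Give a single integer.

Step 0: 01110
Step 1: G0=1(const) G1=G0=0 G2=NOT G4=NOT 0=1 G3=G4&G2=0&1=0 G4=G1=1 -> 10101
Step 2: G0=1(const) G1=G0=1 G2=NOT G4=NOT 1=0 G3=G4&G2=1&1=1 G4=G1=0 -> 11010
Step 3: G0=1(const) G1=G0=1 G2=NOT G4=NOT 0=1 G3=G4&G2=0&0=0 G4=G1=1 -> 11101
Step 4: G0=1(const) G1=G0=1 G2=NOT G4=NOT 1=0 G3=G4&G2=1&1=1 G4=G1=1 -> 11011
Step 5: G0=1(const) G1=G0=1 G2=NOT G4=NOT 1=0 G3=G4&G2=1&0=0 G4=G1=1 -> 11001
Step 6: G0=1(const) G1=G0=1 G2=NOT G4=NOT 1=0 G3=G4&G2=1&0=0 G4=G1=1 -> 11001
State from step 6 equals state from step 5 -> cycle length 1

Answer: 1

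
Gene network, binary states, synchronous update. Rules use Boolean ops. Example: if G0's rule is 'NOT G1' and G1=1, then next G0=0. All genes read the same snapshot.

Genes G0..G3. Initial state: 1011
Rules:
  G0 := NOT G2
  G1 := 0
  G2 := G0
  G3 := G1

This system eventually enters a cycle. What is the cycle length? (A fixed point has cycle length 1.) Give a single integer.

Answer: 4

Derivation:
Step 0: 1011
Step 1: G0=NOT G2=NOT 1=0 G1=0(const) G2=G0=1 G3=G1=0 -> 0010
Step 2: G0=NOT G2=NOT 1=0 G1=0(const) G2=G0=0 G3=G1=0 -> 0000
Step 3: G0=NOT G2=NOT 0=1 G1=0(const) G2=G0=0 G3=G1=0 -> 1000
Step 4: G0=NOT G2=NOT 0=1 G1=0(const) G2=G0=1 G3=G1=0 -> 1010
Step 5: G0=NOT G2=NOT 1=0 G1=0(const) G2=G0=1 G3=G1=0 -> 0010
State from step 5 equals state from step 1 -> cycle length 4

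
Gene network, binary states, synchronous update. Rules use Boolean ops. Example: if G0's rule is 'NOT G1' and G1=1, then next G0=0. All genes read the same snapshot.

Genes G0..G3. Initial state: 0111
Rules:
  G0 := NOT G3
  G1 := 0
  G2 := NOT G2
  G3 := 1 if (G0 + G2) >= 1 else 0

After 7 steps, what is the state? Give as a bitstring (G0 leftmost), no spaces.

Step 1: G0=NOT G3=NOT 1=0 G1=0(const) G2=NOT G2=NOT 1=0 G3=(0+1>=1)=1 -> 0001
Step 2: G0=NOT G3=NOT 1=0 G1=0(const) G2=NOT G2=NOT 0=1 G3=(0+0>=1)=0 -> 0010
Step 3: G0=NOT G3=NOT 0=1 G1=0(const) G2=NOT G2=NOT 1=0 G3=(0+1>=1)=1 -> 1001
Step 4: G0=NOT G3=NOT 1=0 G1=0(const) G2=NOT G2=NOT 0=1 G3=(1+0>=1)=1 -> 0011
Step 5: G0=NOT G3=NOT 1=0 G1=0(const) G2=NOT G2=NOT 1=0 G3=(0+1>=1)=1 -> 0001
Step 6: G0=NOT G3=NOT 1=0 G1=0(const) G2=NOT G2=NOT 0=1 G3=(0+0>=1)=0 -> 0010
Step 7: G0=NOT G3=NOT 0=1 G1=0(const) G2=NOT G2=NOT 1=0 G3=(0+1>=1)=1 -> 1001

1001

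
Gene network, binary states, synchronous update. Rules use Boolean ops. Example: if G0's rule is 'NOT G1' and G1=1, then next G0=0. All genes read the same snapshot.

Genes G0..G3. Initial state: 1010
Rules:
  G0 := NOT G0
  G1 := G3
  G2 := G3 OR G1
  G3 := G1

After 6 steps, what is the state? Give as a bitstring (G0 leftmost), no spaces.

Step 1: G0=NOT G0=NOT 1=0 G1=G3=0 G2=G3|G1=0|0=0 G3=G1=0 -> 0000
Step 2: G0=NOT G0=NOT 0=1 G1=G3=0 G2=G3|G1=0|0=0 G3=G1=0 -> 1000
Step 3: G0=NOT G0=NOT 1=0 G1=G3=0 G2=G3|G1=0|0=0 G3=G1=0 -> 0000
Step 4: G0=NOT G0=NOT 0=1 G1=G3=0 G2=G3|G1=0|0=0 G3=G1=0 -> 1000
Step 5: G0=NOT G0=NOT 1=0 G1=G3=0 G2=G3|G1=0|0=0 G3=G1=0 -> 0000
Step 6: G0=NOT G0=NOT 0=1 G1=G3=0 G2=G3|G1=0|0=0 G3=G1=0 -> 1000

1000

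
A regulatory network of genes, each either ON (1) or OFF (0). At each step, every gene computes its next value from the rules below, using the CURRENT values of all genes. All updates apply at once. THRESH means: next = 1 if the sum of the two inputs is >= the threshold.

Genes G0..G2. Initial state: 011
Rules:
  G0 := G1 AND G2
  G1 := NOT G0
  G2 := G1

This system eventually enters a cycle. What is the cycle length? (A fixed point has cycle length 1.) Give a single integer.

Step 0: 011
Step 1: G0=G1&G2=1&1=1 G1=NOT G0=NOT 0=1 G2=G1=1 -> 111
Step 2: G0=G1&G2=1&1=1 G1=NOT G0=NOT 1=0 G2=G1=1 -> 101
Step 3: G0=G1&G2=0&1=0 G1=NOT G0=NOT 1=0 G2=G1=0 -> 000
Step 4: G0=G1&G2=0&0=0 G1=NOT G0=NOT 0=1 G2=G1=0 -> 010
Step 5: G0=G1&G2=1&0=0 G1=NOT G0=NOT 0=1 G2=G1=1 -> 011
State from step 5 equals state from step 0 -> cycle length 5

Answer: 5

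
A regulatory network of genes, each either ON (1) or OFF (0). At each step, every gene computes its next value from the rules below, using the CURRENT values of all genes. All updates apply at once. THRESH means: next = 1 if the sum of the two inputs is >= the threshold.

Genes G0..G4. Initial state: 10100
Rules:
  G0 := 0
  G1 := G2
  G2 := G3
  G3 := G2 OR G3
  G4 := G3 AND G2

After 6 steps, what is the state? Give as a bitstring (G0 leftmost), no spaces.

Step 1: G0=0(const) G1=G2=1 G2=G3=0 G3=G2|G3=1|0=1 G4=G3&G2=0&1=0 -> 01010
Step 2: G0=0(const) G1=G2=0 G2=G3=1 G3=G2|G3=0|1=1 G4=G3&G2=1&0=0 -> 00110
Step 3: G0=0(const) G1=G2=1 G2=G3=1 G3=G2|G3=1|1=1 G4=G3&G2=1&1=1 -> 01111
Step 4: G0=0(const) G1=G2=1 G2=G3=1 G3=G2|G3=1|1=1 G4=G3&G2=1&1=1 -> 01111
Step 5: G0=0(const) G1=G2=1 G2=G3=1 G3=G2|G3=1|1=1 G4=G3&G2=1&1=1 -> 01111
Step 6: G0=0(const) G1=G2=1 G2=G3=1 G3=G2|G3=1|1=1 G4=G3&G2=1&1=1 -> 01111

01111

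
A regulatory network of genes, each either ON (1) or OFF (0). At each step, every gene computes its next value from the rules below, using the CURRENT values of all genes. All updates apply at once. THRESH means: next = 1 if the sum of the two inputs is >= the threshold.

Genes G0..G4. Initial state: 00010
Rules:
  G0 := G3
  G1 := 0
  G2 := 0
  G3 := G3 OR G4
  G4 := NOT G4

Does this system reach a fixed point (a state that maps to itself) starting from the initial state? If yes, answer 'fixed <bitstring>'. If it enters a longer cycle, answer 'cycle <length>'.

Step 0: 00010
Step 1: G0=G3=1 G1=0(const) G2=0(const) G3=G3|G4=1|0=1 G4=NOT G4=NOT 0=1 -> 10011
Step 2: G0=G3=1 G1=0(const) G2=0(const) G3=G3|G4=1|1=1 G4=NOT G4=NOT 1=0 -> 10010
Step 3: G0=G3=1 G1=0(const) G2=0(const) G3=G3|G4=1|0=1 G4=NOT G4=NOT 0=1 -> 10011
Cycle of length 2 starting at step 1 -> no fixed point

Answer: cycle 2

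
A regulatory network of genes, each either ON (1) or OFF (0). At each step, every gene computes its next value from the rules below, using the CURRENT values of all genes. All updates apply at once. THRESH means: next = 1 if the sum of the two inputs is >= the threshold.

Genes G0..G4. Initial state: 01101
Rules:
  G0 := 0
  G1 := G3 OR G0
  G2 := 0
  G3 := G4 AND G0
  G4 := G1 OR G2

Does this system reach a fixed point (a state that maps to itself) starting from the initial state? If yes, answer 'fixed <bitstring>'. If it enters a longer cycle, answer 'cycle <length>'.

Step 0: 01101
Step 1: G0=0(const) G1=G3|G0=0|0=0 G2=0(const) G3=G4&G0=1&0=0 G4=G1|G2=1|1=1 -> 00001
Step 2: G0=0(const) G1=G3|G0=0|0=0 G2=0(const) G3=G4&G0=1&0=0 G4=G1|G2=0|0=0 -> 00000
Step 3: G0=0(const) G1=G3|G0=0|0=0 G2=0(const) G3=G4&G0=0&0=0 G4=G1|G2=0|0=0 -> 00000
Fixed point reached at step 2: 00000

Answer: fixed 00000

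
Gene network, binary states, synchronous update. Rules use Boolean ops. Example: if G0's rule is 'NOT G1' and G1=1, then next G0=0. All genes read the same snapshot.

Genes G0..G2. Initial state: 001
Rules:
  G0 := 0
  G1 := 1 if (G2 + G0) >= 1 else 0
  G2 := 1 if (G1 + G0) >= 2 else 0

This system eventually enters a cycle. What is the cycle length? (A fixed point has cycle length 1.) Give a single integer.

Step 0: 001
Step 1: G0=0(const) G1=(1+0>=1)=1 G2=(0+0>=2)=0 -> 010
Step 2: G0=0(const) G1=(0+0>=1)=0 G2=(1+0>=2)=0 -> 000
Step 3: G0=0(const) G1=(0+0>=1)=0 G2=(0+0>=2)=0 -> 000
State from step 3 equals state from step 2 -> cycle length 1

Answer: 1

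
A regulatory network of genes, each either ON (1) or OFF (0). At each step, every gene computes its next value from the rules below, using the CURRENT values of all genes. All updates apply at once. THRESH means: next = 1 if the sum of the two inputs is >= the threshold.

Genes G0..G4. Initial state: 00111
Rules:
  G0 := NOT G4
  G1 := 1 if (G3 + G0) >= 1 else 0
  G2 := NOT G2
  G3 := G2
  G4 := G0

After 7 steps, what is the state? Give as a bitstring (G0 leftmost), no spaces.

Step 1: G0=NOT G4=NOT 1=0 G1=(1+0>=1)=1 G2=NOT G2=NOT 1=0 G3=G2=1 G4=G0=0 -> 01010
Step 2: G0=NOT G4=NOT 0=1 G1=(1+0>=1)=1 G2=NOT G2=NOT 0=1 G3=G2=0 G4=G0=0 -> 11100
Step 3: G0=NOT G4=NOT 0=1 G1=(0+1>=1)=1 G2=NOT G2=NOT 1=0 G3=G2=1 G4=G0=1 -> 11011
Step 4: G0=NOT G4=NOT 1=0 G1=(1+1>=1)=1 G2=NOT G2=NOT 0=1 G3=G2=0 G4=G0=1 -> 01101
Step 5: G0=NOT G4=NOT 1=0 G1=(0+0>=1)=0 G2=NOT G2=NOT 1=0 G3=G2=1 G4=G0=0 -> 00010
Step 6: G0=NOT G4=NOT 0=1 G1=(1+0>=1)=1 G2=NOT G2=NOT 0=1 G3=G2=0 G4=G0=0 -> 11100
Step 7: G0=NOT G4=NOT 0=1 G1=(0+1>=1)=1 G2=NOT G2=NOT 1=0 G3=G2=1 G4=G0=1 -> 11011

11011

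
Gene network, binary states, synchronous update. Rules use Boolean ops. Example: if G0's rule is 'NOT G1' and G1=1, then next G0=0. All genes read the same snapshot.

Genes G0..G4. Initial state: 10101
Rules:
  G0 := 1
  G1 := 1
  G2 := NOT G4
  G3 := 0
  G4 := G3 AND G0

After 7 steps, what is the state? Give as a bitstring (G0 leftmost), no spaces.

Step 1: G0=1(const) G1=1(const) G2=NOT G4=NOT 1=0 G3=0(const) G4=G3&G0=0&1=0 -> 11000
Step 2: G0=1(const) G1=1(const) G2=NOT G4=NOT 0=1 G3=0(const) G4=G3&G0=0&1=0 -> 11100
Step 3: G0=1(const) G1=1(const) G2=NOT G4=NOT 0=1 G3=0(const) G4=G3&G0=0&1=0 -> 11100
Step 4: G0=1(const) G1=1(const) G2=NOT G4=NOT 0=1 G3=0(const) G4=G3&G0=0&1=0 -> 11100
Step 5: G0=1(const) G1=1(const) G2=NOT G4=NOT 0=1 G3=0(const) G4=G3&G0=0&1=0 -> 11100
Step 6: G0=1(const) G1=1(const) G2=NOT G4=NOT 0=1 G3=0(const) G4=G3&G0=0&1=0 -> 11100
Step 7: G0=1(const) G1=1(const) G2=NOT G4=NOT 0=1 G3=0(const) G4=G3&G0=0&1=0 -> 11100

11100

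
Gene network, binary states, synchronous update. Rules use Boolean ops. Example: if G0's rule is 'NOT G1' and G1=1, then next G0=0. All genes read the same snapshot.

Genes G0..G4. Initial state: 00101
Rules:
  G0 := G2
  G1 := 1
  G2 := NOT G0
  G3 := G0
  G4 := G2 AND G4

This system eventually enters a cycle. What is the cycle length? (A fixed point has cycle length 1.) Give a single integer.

Step 0: 00101
Step 1: G0=G2=1 G1=1(const) G2=NOT G0=NOT 0=1 G3=G0=0 G4=G2&G4=1&1=1 -> 11101
Step 2: G0=G2=1 G1=1(const) G2=NOT G0=NOT 1=0 G3=G0=1 G4=G2&G4=1&1=1 -> 11011
Step 3: G0=G2=0 G1=1(const) G2=NOT G0=NOT 1=0 G3=G0=1 G4=G2&G4=0&1=0 -> 01010
Step 4: G0=G2=0 G1=1(const) G2=NOT G0=NOT 0=1 G3=G0=0 G4=G2&G4=0&0=0 -> 01100
Step 5: G0=G2=1 G1=1(const) G2=NOT G0=NOT 0=1 G3=G0=0 G4=G2&G4=1&0=0 -> 11100
Step 6: G0=G2=1 G1=1(const) G2=NOT G0=NOT 1=0 G3=G0=1 G4=G2&G4=1&0=0 -> 11010
Step 7: G0=G2=0 G1=1(const) G2=NOT G0=NOT 1=0 G3=G0=1 G4=G2&G4=0&0=0 -> 01010
State from step 7 equals state from step 3 -> cycle length 4

Answer: 4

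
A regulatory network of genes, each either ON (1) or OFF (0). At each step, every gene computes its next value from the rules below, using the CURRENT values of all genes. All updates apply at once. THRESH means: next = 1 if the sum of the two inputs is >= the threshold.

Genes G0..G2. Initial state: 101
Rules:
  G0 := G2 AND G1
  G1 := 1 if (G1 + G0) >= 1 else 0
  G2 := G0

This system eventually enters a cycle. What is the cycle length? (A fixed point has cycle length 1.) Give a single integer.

Step 0: 101
Step 1: G0=G2&G1=1&0=0 G1=(0+1>=1)=1 G2=G0=1 -> 011
Step 2: G0=G2&G1=1&1=1 G1=(1+0>=1)=1 G2=G0=0 -> 110
Step 3: G0=G2&G1=0&1=0 G1=(1+1>=1)=1 G2=G0=1 -> 011
State from step 3 equals state from step 1 -> cycle length 2

Answer: 2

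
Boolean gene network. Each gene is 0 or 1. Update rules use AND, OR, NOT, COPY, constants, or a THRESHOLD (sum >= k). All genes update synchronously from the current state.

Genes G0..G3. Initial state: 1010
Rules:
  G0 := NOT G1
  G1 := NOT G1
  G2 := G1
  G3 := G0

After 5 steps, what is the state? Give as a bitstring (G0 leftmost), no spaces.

Step 1: G0=NOT G1=NOT 0=1 G1=NOT G1=NOT 0=1 G2=G1=0 G3=G0=1 -> 1101
Step 2: G0=NOT G1=NOT 1=0 G1=NOT G1=NOT 1=0 G2=G1=1 G3=G0=1 -> 0011
Step 3: G0=NOT G1=NOT 0=1 G1=NOT G1=NOT 0=1 G2=G1=0 G3=G0=0 -> 1100
Step 4: G0=NOT G1=NOT 1=0 G1=NOT G1=NOT 1=0 G2=G1=1 G3=G0=1 -> 0011
Step 5: G0=NOT G1=NOT 0=1 G1=NOT G1=NOT 0=1 G2=G1=0 G3=G0=0 -> 1100

1100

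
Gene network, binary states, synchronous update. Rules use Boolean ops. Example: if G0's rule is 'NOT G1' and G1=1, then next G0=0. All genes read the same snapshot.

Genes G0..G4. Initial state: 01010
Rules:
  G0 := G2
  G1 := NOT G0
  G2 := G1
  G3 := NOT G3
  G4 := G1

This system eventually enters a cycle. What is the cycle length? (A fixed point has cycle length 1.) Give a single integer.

Step 0: 01010
Step 1: G0=G2=0 G1=NOT G0=NOT 0=1 G2=G1=1 G3=NOT G3=NOT 1=0 G4=G1=1 -> 01101
Step 2: G0=G2=1 G1=NOT G0=NOT 0=1 G2=G1=1 G3=NOT G3=NOT 0=1 G4=G1=1 -> 11111
Step 3: G0=G2=1 G1=NOT G0=NOT 1=0 G2=G1=1 G3=NOT G3=NOT 1=0 G4=G1=1 -> 10101
Step 4: G0=G2=1 G1=NOT G0=NOT 1=0 G2=G1=0 G3=NOT G3=NOT 0=1 G4=G1=0 -> 10010
Step 5: G0=G2=0 G1=NOT G0=NOT 1=0 G2=G1=0 G3=NOT G3=NOT 1=0 G4=G1=0 -> 00000
Step 6: G0=G2=0 G1=NOT G0=NOT 0=1 G2=G1=0 G3=NOT G3=NOT 0=1 G4=G1=0 -> 01010
State from step 6 equals state from step 0 -> cycle length 6

Answer: 6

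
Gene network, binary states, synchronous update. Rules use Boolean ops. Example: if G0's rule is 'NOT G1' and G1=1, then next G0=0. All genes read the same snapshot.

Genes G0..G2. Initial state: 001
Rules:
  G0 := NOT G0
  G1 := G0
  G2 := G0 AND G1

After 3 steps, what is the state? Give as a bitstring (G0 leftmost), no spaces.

Step 1: G0=NOT G0=NOT 0=1 G1=G0=0 G2=G0&G1=0&0=0 -> 100
Step 2: G0=NOT G0=NOT 1=0 G1=G0=1 G2=G0&G1=1&0=0 -> 010
Step 3: G0=NOT G0=NOT 0=1 G1=G0=0 G2=G0&G1=0&1=0 -> 100

100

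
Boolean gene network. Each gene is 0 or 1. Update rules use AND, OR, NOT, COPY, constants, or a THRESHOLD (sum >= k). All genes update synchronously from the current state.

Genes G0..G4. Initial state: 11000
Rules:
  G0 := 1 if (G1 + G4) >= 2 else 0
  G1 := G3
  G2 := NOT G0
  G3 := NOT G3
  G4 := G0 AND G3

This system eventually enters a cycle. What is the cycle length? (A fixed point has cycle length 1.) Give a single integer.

Step 0: 11000
Step 1: G0=(1+0>=2)=0 G1=G3=0 G2=NOT G0=NOT 1=0 G3=NOT G3=NOT 0=1 G4=G0&G3=1&0=0 -> 00010
Step 2: G0=(0+0>=2)=0 G1=G3=1 G2=NOT G0=NOT 0=1 G3=NOT G3=NOT 1=0 G4=G0&G3=0&1=0 -> 01100
Step 3: G0=(1+0>=2)=0 G1=G3=0 G2=NOT G0=NOT 0=1 G3=NOT G3=NOT 0=1 G4=G0&G3=0&0=0 -> 00110
Step 4: G0=(0+0>=2)=0 G1=G3=1 G2=NOT G0=NOT 0=1 G3=NOT G3=NOT 1=0 G4=G0&G3=0&1=0 -> 01100
State from step 4 equals state from step 2 -> cycle length 2

Answer: 2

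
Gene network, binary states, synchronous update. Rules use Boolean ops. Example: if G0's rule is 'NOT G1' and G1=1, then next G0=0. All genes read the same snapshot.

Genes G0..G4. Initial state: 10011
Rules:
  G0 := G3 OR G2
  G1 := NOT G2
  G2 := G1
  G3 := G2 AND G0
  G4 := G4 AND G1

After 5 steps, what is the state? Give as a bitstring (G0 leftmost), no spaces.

Step 1: G0=G3|G2=1|0=1 G1=NOT G2=NOT 0=1 G2=G1=0 G3=G2&G0=0&1=0 G4=G4&G1=1&0=0 -> 11000
Step 2: G0=G3|G2=0|0=0 G1=NOT G2=NOT 0=1 G2=G1=1 G3=G2&G0=0&1=0 G4=G4&G1=0&1=0 -> 01100
Step 3: G0=G3|G2=0|1=1 G1=NOT G2=NOT 1=0 G2=G1=1 G3=G2&G0=1&0=0 G4=G4&G1=0&1=0 -> 10100
Step 4: G0=G3|G2=0|1=1 G1=NOT G2=NOT 1=0 G2=G1=0 G3=G2&G0=1&1=1 G4=G4&G1=0&0=0 -> 10010
Step 5: G0=G3|G2=1|0=1 G1=NOT G2=NOT 0=1 G2=G1=0 G3=G2&G0=0&1=0 G4=G4&G1=0&0=0 -> 11000

11000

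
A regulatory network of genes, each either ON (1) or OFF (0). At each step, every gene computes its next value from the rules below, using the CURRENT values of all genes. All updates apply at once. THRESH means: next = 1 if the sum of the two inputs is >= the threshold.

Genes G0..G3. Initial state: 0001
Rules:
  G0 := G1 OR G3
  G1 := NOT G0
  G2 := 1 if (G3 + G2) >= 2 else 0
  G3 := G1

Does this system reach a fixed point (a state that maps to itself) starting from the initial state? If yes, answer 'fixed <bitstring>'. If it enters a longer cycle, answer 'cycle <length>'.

Answer: cycle 5

Derivation:
Step 0: 0001
Step 1: G0=G1|G3=0|1=1 G1=NOT G0=NOT 0=1 G2=(1+0>=2)=0 G3=G1=0 -> 1100
Step 2: G0=G1|G3=1|0=1 G1=NOT G0=NOT 1=0 G2=(0+0>=2)=0 G3=G1=1 -> 1001
Step 3: G0=G1|G3=0|1=1 G1=NOT G0=NOT 1=0 G2=(1+0>=2)=0 G3=G1=0 -> 1000
Step 4: G0=G1|G3=0|0=0 G1=NOT G0=NOT 1=0 G2=(0+0>=2)=0 G3=G1=0 -> 0000
Step 5: G0=G1|G3=0|0=0 G1=NOT G0=NOT 0=1 G2=(0+0>=2)=0 G3=G1=0 -> 0100
Step 6: G0=G1|G3=1|0=1 G1=NOT G0=NOT 0=1 G2=(0+0>=2)=0 G3=G1=1 -> 1101
Step 7: G0=G1|G3=1|1=1 G1=NOT G0=NOT 1=0 G2=(1+0>=2)=0 G3=G1=1 -> 1001
Cycle of length 5 starting at step 2 -> no fixed point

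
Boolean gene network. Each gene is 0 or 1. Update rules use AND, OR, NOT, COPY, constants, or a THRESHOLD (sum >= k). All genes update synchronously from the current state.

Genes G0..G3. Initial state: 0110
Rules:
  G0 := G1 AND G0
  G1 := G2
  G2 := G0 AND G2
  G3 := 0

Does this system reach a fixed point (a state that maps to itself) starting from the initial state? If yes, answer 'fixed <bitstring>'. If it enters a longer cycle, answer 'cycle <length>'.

Answer: fixed 0000

Derivation:
Step 0: 0110
Step 1: G0=G1&G0=1&0=0 G1=G2=1 G2=G0&G2=0&1=0 G3=0(const) -> 0100
Step 2: G0=G1&G0=1&0=0 G1=G2=0 G2=G0&G2=0&0=0 G3=0(const) -> 0000
Step 3: G0=G1&G0=0&0=0 G1=G2=0 G2=G0&G2=0&0=0 G3=0(const) -> 0000
Fixed point reached at step 2: 0000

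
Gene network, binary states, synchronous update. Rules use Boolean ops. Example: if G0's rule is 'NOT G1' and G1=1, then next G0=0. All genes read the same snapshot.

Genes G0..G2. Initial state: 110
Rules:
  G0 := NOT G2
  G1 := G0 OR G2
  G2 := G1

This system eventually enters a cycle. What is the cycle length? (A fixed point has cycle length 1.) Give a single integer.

Step 0: 110
Step 1: G0=NOT G2=NOT 0=1 G1=G0|G2=1|0=1 G2=G1=1 -> 111
Step 2: G0=NOT G2=NOT 1=0 G1=G0|G2=1|1=1 G2=G1=1 -> 011
Step 3: G0=NOT G2=NOT 1=0 G1=G0|G2=0|1=1 G2=G1=1 -> 011
State from step 3 equals state from step 2 -> cycle length 1

Answer: 1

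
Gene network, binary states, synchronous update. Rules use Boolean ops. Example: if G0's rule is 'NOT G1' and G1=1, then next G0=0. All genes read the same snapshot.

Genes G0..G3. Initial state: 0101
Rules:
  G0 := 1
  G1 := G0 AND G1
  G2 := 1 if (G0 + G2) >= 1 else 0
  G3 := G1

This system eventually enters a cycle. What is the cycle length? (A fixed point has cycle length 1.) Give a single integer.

Answer: 1

Derivation:
Step 0: 0101
Step 1: G0=1(const) G1=G0&G1=0&1=0 G2=(0+0>=1)=0 G3=G1=1 -> 1001
Step 2: G0=1(const) G1=G0&G1=1&0=0 G2=(1+0>=1)=1 G3=G1=0 -> 1010
Step 3: G0=1(const) G1=G0&G1=1&0=0 G2=(1+1>=1)=1 G3=G1=0 -> 1010
State from step 3 equals state from step 2 -> cycle length 1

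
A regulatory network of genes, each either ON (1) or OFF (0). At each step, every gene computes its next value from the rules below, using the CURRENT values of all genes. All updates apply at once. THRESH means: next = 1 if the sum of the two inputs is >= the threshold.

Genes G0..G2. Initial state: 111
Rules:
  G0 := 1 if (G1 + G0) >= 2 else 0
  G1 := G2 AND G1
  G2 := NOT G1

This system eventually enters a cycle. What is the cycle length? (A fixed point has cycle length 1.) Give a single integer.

Answer: 1

Derivation:
Step 0: 111
Step 1: G0=(1+1>=2)=1 G1=G2&G1=1&1=1 G2=NOT G1=NOT 1=0 -> 110
Step 2: G0=(1+1>=2)=1 G1=G2&G1=0&1=0 G2=NOT G1=NOT 1=0 -> 100
Step 3: G0=(0+1>=2)=0 G1=G2&G1=0&0=0 G2=NOT G1=NOT 0=1 -> 001
Step 4: G0=(0+0>=2)=0 G1=G2&G1=1&0=0 G2=NOT G1=NOT 0=1 -> 001
State from step 4 equals state from step 3 -> cycle length 1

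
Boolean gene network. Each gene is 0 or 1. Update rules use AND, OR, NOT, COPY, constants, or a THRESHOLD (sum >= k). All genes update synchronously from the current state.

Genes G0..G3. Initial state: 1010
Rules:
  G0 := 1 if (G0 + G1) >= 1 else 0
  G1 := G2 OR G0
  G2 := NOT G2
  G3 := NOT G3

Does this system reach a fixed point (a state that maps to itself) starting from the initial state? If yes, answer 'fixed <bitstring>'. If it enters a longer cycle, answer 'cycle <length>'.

Answer: cycle 2

Derivation:
Step 0: 1010
Step 1: G0=(1+0>=1)=1 G1=G2|G0=1|1=1 G2=NOT G2=NOT 1=0 G3=NOT G3=NOT 0=1 -> 1101
Step 2: G0=(1+1>=1)=1 G1=G2|G0=0|1=1 G2=NOT G2=NOT 0=1 G3=NOT G3=NOT 1=0 -> 1110
Step 3: G0=(1+1>=1)=1 G1=G2|G0=1|1=1 G2=NOT G2=NOT 1=0 G3=NOT G3=NOT 0=1 -> 1101
Cycle of length 2 starting at step 1 -> no fixed point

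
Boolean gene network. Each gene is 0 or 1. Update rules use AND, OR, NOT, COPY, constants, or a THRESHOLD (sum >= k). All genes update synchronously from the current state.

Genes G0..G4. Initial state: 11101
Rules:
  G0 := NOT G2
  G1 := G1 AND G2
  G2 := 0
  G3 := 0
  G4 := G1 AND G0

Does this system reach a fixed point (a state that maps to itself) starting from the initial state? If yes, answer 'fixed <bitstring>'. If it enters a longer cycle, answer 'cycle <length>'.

Answer: fixed 10000

Derivation:
Step 0: 11101
Step 1: G0=NOT G2=NOT 1=0 G1=G1&G2=1&1=1 G2=0(const) G3=0(const) G4=G1&G0=1&1=1 -> 01001
Step 2: G0=NOT G2=NOT 0=1 G1=G1&G2=1&0=0 G2=0(const) G3=0(const) G4=G1&G0=1&0=0 -> 10000
Step 3: G0=NOT G2=NOT 0=1 G1=G1&G2=0&0=0 G2=0(const) G3=0(const) G4=G1&G0=0&1=0 -> 10000
Fixed point reached at step 2: 10000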